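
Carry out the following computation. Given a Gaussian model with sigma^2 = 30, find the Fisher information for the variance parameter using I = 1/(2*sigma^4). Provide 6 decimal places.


Fisher information for variance: I(sigma^2) = 1/(2*sigma^4).
sigma^2 = 30, so sigma^4 = 900.
I = 1/(2*900) = 1/1800 = 0.000556

0.000556


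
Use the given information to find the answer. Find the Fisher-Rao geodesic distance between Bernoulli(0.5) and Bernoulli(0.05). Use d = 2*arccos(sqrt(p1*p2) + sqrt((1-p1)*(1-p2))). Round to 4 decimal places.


Geodesic distance on Bernoulli manifold:
d(p1,p2) = 2*arccos(sqrt(p1*p2) + sqrt((1-p1)*(1-p2))).
sqrt(p1*p2) = sqrt(0.5*0.05) = 0.158114.
sqrt((1-p1)*(1-p2)) = sqrt(0.5*0.95) = 0.689202.
arg = 0.158114 + 0.689202 = 0.847316.
d = 2*arccos(0.847316) = 1.1198

1.1198


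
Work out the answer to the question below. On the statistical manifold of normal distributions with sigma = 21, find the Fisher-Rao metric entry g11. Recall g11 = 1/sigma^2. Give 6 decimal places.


For the 2-parameter normal family, the Fisher metric has:
  g11 = 1/sigma^2, g22 = 2/sigma^2.
sigma = 21, sigma^2 = 441.
g11 = 0.002268

0.002268


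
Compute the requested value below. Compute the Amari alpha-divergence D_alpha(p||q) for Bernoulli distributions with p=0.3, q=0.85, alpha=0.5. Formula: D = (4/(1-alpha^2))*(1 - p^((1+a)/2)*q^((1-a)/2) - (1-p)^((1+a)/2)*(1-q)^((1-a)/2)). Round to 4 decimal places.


Amari alpha-divergence:
D = (4/(1-alpha^2))*(1 - p^((1+a)/2)*q^((1-a)/2) - (1-p)^((1+a)/2)*(1-q)^((1-a)/2)).
alpha = 0.5, p = 0.3, q = 0.85.
e1 = (1+alpha)/2 = 0.75, e2 = (1-alpha)/2 = 0.25.
t1 = p^e1 * q^e2 = 0.3^0.75 * 0.85^0.25 = 0.38922.
t2 = (1-p)^e1 * (1-q)^e2 = 0.7^0.75 * 0.15^0.25 = 0.476262.
4/(1-alpha^2) = 5.333333.
D = 5.333333*(1 - 0.38922 - 0.476262) = 0.7174

0.7174


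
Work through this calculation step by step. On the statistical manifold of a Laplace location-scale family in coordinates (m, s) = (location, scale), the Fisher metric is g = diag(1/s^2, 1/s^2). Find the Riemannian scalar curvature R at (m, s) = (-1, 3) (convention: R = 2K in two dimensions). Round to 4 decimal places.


The metric has the form g = (A dm^2 + B ds^2)/s^2 with A = 1, B = 1.
Substitute u = sqrt(A/B)*m: g = B*(du^2 + ds^2)/s^2, i.e. B times the
Poincare upper half-plane metric, which has constant Gaussian curvature -1.
Scaling a 2D metric by a constant c divides the Gaussian curvature by c,
so K = -1/B = -1/(1) = -1.0000 everywhere (the point (m, s) = (-1, 3) is irrelevant:
the curvature is constant).
Scalar curvature in dimension 2: R = 2K = -2/(1) = -2.0000.

-2.0000


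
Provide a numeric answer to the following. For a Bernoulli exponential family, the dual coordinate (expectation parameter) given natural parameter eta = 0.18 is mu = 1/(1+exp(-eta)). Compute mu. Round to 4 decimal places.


Dual coordinate (expectation parameter) for Bernoulli:
mu = 1/(1+exp(-eta)).
eta = 0.18.
exp(-eta) = exp(-0.18) = 0.83527.
mu = 1/(1+0.83527) = 0.5449

0.5449


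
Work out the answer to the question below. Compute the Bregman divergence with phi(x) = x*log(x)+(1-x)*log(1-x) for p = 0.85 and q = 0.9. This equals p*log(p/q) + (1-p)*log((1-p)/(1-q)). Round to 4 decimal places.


Bregman divergence with negative entropy generator:
D = p*log(p/q) + (1-p)*log((1-p)/(1-q)).
p = 0.85, q = 0.9.
p*log(p/q) = 0.85*log(0.85/0.9) = -0.048585.
(1-p)*log((1-p)/(1-q)) = 0.15*log(0.15/0.1) = 0.06082.
D = -0.048585 + 0.06082 = 0.0122

0.0122


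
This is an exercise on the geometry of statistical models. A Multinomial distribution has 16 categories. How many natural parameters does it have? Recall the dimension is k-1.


Exponential family dimension calculation:
For Multinomial with k=16 categories, dim = k-1 = 15.

15


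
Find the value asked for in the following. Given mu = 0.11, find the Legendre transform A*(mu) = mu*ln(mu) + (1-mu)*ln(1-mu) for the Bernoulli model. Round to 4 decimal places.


Legendre transform for Bernoulli:
A*(mu) = mu*log(mu) + (1-mu)*log(1-mu).
mu = 0.11, 1-mu = 0.89.
mu*log(mu) = 0.11*log(0.11) = -0.2428.
(1-mu)*log(1-mu) = 0.89*log(0.89) = -0.103715.
A* = -0.2428 + -0.103715 = -0.3465

-0.3465


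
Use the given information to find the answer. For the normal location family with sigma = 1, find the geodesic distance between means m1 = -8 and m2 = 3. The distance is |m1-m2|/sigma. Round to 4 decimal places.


On the fixed-variance normal subfamily, geodesic distance = |m1-m2|/sigma.
|-8 - 3| = 11.
sigma = 1.
d = 11/1 = 11.0000

11.0000


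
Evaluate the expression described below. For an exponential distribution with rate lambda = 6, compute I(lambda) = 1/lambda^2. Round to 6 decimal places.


Fisher information for exponential: I(lambda) = 1/lambda^2.
lambda = 6, lambda^2 = 36.
I = 1/36 = 0.027778

0.027778


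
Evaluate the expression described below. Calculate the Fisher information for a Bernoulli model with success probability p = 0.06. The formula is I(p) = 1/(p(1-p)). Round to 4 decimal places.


For Bernoulli(p), Fisher information is I(p) = 1/(p*(1-p)).
p = 0.06, 1-p = 0.94.
p*(1-p) = 0.0564.
I(p) = 1/0.0564 = 17.7305

17.7305


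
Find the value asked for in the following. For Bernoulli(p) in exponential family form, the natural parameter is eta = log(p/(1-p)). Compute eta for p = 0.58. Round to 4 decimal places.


Natural parameter for Bernoulli: eta = log(p/(1-p)).
p = 0.58, 1-p = 0.42.
p/(1-p) = 1.380952.
eta = log(1.380952) = 0.3228

0.3228


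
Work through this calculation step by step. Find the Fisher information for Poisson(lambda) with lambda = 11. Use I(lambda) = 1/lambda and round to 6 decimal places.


Fisher information for Poisson: I(lambda) = 1/lambda.
lambda = 11.
I(lambda) = 1/11 = 0.090909

0.090909


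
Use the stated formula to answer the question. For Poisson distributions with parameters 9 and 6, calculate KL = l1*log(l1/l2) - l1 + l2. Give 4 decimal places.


KL divergence for Poisson:
KL = l1*log(l1/l2) - l1 + l2.
l1 = 9, l2 = 6.
log(9/6) = 0.405465.
l1*log(l1/l2) = 9 * 0.405465 = 3.649186.
KL = 3.649186 - 9 + 6 = 0.6492

0.6492


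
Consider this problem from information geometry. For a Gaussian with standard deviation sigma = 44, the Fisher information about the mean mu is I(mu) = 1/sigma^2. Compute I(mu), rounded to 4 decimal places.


The Fisher information for the mean of a normal distribution is I(mu) = 1/sigma^2.
sigma = 44, so sigma^2 = 1936.
I(mu) = 1/1936 = 0.0005

0.0005


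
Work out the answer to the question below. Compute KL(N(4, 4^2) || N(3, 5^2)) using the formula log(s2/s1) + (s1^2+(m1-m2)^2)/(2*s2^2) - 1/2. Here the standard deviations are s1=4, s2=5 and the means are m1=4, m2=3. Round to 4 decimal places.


KL divergence between normal distributions:
KL = log(s2/s1) + (s1^2 + (m1-m2)^2)/(2*s2^2) - 1/2.
log(5/4) = 0.223144.
(4^2 + (4-3)^2)/(2*5^2) = (16 + 1)/50 = 0.34.
KL = 0.223144 + 0.34 - 0.5 = 0.0631

0.0631


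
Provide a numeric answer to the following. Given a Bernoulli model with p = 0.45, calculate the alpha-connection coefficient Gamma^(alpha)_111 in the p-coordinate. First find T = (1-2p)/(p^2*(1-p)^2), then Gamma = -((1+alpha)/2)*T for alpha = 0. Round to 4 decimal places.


Skewness (Amari-Chentsov) tensor: T = (1-2p)/(p^2*(1-p)^2).
p = 0.45, 1-2p = 0.1, p^2 = 0.2025, (1-p)^2 = 0.3025.
T = 0.1/(0.2025 * 0.3025) = 1.632486.
In the p-coordinate, Gamma^(alpha) = Gamma^(0) - (alpha/2)*T with Gamma^(0) = (1/2)*g'(p) = -T/2,
so Gamma^(alpha) = -((1+alpha)/2)*T.
alpha = 0, -(1+alpha)/2 = -0.5.
Gamma = -0.5 * 1.632486 = -0.8162

-0.8162


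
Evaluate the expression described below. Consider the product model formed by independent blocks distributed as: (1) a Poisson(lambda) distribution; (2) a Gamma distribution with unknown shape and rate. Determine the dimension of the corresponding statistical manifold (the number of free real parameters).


The dimension of a statistical manifold equals the number of free
(independent) real parameters of the model. For a product of independent
blocks the parameter counts add.
- Poisson (lambda): 1.
- Gamma (shape, rate): 2.
Total = 1 + 2 = 3.
Dimension = 3

3


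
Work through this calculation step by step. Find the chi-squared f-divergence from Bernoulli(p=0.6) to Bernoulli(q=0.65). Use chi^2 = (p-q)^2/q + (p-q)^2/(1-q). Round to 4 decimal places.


Chi-squared divergence between Bernoulli distributions:
chi^2 = (p-q)^2/q + (p-q)^2/(1-q).
p = 0.6, q = 0.65, p-q = -0.05.
(p-q)^2 = 0.0025.
term1 = 0.0025/0.65 = 0.003846.
term2 = 0.0025/0.35 = 0.007143.
chi^2 = 0.003846 + 0.007143 = 0.0110

0.0110


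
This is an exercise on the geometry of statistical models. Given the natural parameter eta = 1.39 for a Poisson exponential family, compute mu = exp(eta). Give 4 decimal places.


Expectation parameter for Poisson exponential family:
mu = exp(eta).
eta = 1.39.
mu = exp(1.39) = 4.0149

4.0149


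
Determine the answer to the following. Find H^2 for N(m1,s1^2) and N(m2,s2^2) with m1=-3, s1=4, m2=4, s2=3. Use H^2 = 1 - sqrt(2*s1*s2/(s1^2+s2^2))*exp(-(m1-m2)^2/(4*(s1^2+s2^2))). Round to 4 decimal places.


Squared Hellinger distance for Gaussians:
H^2 = 1 - sqrt(2*s1*s2/(s1^2+s2^2)) * exp(-(m1-m2)^2/(4*(s1^2+s2^2))).
s1^2 = 16, s2^2 = 9, s1^2+s2^2 = 25.
sqrt(2*4*3/(25)) = 0.979796.
(m1-m2)^2 = (-7)^2 = 49.
exp(-49/(4*25)) = exp(-0.49) = 0.612626.
H^2 = 1 - 0.979796*0.612626 = 0.3998

0.3998


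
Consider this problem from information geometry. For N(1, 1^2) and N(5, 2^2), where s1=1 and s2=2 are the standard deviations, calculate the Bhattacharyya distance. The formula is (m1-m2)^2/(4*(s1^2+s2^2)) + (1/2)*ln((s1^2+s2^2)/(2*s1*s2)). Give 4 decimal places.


Bhattacharyya distance between two Gaussians:
DB = (m1-m2)^2/(4*(s1^2+s2^2)) + (1/2)*ln((s1^2+s2^2)/(2*s1*s2)).
(m1-m2)^2 = (-4)^2 = 16.
s1^2+s2^2 = 1 + 4 = 5.
term1 = 16/20 = 0.8.
term2 = 0.5*ln(5/4.0) = 0.111572.
DB = 0.8 + 0.111572 = 0.9116

0.9116


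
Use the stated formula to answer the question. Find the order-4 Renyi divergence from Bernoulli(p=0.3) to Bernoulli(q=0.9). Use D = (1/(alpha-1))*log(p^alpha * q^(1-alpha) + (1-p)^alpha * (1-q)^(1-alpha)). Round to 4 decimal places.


Renyi divergence of order alpha between Bernoulli distributions:
D = (1/(alpha-1))*log(p^alpha * q^(1-alpha) + (1-p)^alpha * (1-q)^(1-alpha)).
alpha = 4, p = 0.3, q = 0.9.
p^alpha * q^(1-alpha) = 0.3^4 * 0.9^-3 = 0.011111.
(1-p)^alpha * (1-q)^(1-alpha) = 0.7^4 * 0.1^-3 = 240.1.
sum = 0.011111 + 240.1 = 240.111111.
D = (1/3)*log(240.111111) = 1.8270

1.8270


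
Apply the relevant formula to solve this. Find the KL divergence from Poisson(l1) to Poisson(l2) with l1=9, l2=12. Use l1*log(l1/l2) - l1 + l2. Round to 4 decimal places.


KL divergence for Poisson:
KL = l1*log(l1/l2) - l1 + l2.
l1 = 9, l2 = 12.
log(9/12) = -0.287682.
l1*log(l1/l2) = 9 * -0.287682 = -2.589139.
KL = -2.589139 - 9 + 12 = 0.4109

0.4109


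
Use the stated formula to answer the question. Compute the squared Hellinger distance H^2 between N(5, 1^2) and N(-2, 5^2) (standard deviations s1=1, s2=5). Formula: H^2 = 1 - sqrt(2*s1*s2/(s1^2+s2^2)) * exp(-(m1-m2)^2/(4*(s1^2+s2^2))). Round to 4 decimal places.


Squared Hellinger distance for Gaussians:
H^2 = 1 - sqrt(2*s1*s2/(s1^2+s2^2)) * exp(-(m1-m2)^2/(4*(s1^2+s2^2))).
s1^2 = 1, s2^2 = 25, s1^2+s2^2 = 26.
sqrt(2*1*5/(26)) = 0.620174.
(m1-m2)^2 = (7)^2 = 49.
exp(-49/(4*26)) = exp(-0.471154) = 0.624282.
H^2 = 1 - 0.620174*0.624282 = 0.6128

0.6128


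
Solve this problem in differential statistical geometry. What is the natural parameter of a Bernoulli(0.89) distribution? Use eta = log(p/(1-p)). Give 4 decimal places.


Natural parameter for Bernoulli: eta = log(p/(1-p)).
p = 0.89, 1-p = 0.11.
p/(1-p) = 8.090909.
eta = log(8.090909) = 2.0907

2.0907


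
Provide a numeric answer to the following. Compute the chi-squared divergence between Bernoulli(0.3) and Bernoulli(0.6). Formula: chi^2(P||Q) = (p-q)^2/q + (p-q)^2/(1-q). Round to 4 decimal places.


Chi-squared divergence between Bernoulli distributions:
chi^2 = (p-q)^2/q + (p-q)^2/(1-q).
p = 0.3, q = 0.6, p-q = -0.3.
(p-q)^2 = 0.09.
term1 = 0.09/0.6 = 0.15.
term2 = 0.09/0.4 = 0.225.
chi^2 = 0.15 + 0.225 = 0.3750

0.3750


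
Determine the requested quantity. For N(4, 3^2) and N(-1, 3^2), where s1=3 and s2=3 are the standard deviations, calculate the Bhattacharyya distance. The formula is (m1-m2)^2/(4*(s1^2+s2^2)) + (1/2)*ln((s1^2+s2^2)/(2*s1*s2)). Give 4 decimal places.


Bhattacharyya distance between two Gaussians:
DB = (m1-m2)^2/(4*(s1^2+s2^2)) + (1/2)*ln((s1^2+s2^2)/(2*s1*s2)).
(m1-m2)^2 = (5)^2 = 25.
s1^2+s2^2 = 9 + 9 = 18.
term1 = 25/72 = 0.347222.
term2 = 0.5*ln(18/18.0) = 0.0.
DB = 0.347222 + 0.0 = 0.3472

0.3472


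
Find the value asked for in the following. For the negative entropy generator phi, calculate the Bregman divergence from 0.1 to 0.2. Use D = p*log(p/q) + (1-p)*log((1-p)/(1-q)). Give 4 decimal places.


Bregman divergence with negative entropy generator:
D = p*log(p/q) + (1-p)*log((1-p)/(1-q)).
p = 0.1, q = 0.2.
p*log(p/q) = 0.1*log(0.1/0.2) = -0.069315.
(1-p)*log((1-p)/(1-q)) = 0.9*log(0.9/0.8) = 0.106005.
D = -0.069315 + 0.106005 = 0.0367

0.0367


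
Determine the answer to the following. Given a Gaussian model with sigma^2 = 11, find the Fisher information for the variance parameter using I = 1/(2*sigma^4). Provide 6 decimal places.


Fisher information for variance: I(sigma^2) = 1/(2*sigma^4).
sigma^2 = 11, so sigma^4 = 121.
I = 1/(2*121) = 1/242 = 0.004132

0.004132


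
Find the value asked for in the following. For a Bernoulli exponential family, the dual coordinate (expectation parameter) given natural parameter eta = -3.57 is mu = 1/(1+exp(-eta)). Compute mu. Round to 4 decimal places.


Dual coordinate (expectation parameter) for Bernoulli:
mu = 1/(1+exp(-eta)).
eta = -3.57.
exp(-eta) = exp(3.57) = 35.516593.
mu = 1/(1+35.516593) = 0.0274

0.0274


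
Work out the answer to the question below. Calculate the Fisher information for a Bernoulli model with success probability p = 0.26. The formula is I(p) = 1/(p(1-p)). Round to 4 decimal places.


For Bernoulli(p), Fisher information is I(p) = 1/(p*(1-p)).
p = 0.26, 1-p = 0.74.
p*(1-p) = 0.1924.
I(p) = 1/0.1924 = 5.1975

5.1975


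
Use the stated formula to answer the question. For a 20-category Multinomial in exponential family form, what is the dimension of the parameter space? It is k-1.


Exponential family dimension calculation:
For Multinomial with k=20 categories, dim = k-1 = 19.

19


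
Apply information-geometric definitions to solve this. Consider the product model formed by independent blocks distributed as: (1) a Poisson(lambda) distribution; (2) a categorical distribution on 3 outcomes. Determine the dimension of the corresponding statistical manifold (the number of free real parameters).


The dimension of a statistical manifold equals the number of free
(independent) real parameters of the model. For a product of independent
blocks the parameter counts add.
- Poisson (lambda): 1.
- categorical on 3 outcomes (probabilities sum to 1): 3-1 = 2.
Total = 1 + 2 = 3.
Dimension = 3

3


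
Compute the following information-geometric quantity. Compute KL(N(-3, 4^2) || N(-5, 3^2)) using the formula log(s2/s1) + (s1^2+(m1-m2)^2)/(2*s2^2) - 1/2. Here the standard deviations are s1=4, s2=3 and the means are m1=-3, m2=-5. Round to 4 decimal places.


KL divergence between normal distributions:
KL = log(s2/s1) + (s1^2 + (m1-m2)^2)/(2*s2^2) - 1/2.
log(3/4) = -0.287682.
(4^2 + (-3--5)^2)/(2*3^2) = (16 + 4)/18 = 1.111111.
KL = -0.287682 + 1.111111 - 0.5 = 0.3234

0.3234


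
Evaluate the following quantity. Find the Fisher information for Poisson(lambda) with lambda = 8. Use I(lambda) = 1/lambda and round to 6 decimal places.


Fisher information for Poisson: I(lambda) = 1/lambda.
lambda = 8.
I(lambda) = 1/8 = 0.125000

0.125000


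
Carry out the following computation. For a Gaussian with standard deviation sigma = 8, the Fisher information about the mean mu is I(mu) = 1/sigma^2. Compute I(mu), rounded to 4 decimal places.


The Fisher information for the mean of a normal distribution is I(mu) = 1/sigma^2.
sigma = 8, so sigma^2 = 64.
I(mu) = 1/64 = 0.0156

0.0156


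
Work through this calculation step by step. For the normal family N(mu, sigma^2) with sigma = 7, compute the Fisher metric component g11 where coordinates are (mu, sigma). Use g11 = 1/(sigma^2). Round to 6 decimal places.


For the 2-parameter normal family, the Fisher metric has:
  g11 = 1/sigma^2, g22 = 2/sigma^2.
sigma = 7, sigma^2 = 49.
g11 = 0.020408

0.020408


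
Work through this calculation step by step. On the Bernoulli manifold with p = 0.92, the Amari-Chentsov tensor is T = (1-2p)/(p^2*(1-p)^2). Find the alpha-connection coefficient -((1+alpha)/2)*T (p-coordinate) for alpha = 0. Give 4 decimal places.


Skewness (Amari-Chentsov) tensor: T = (1-2p)/(p^2*(1-p)^2).
p = 0.92, 1-2p = -0.84, p^2 = 0.8464, (1-p)^2 = 0.0064.
T = -0.84/(0.8464 * 0.0064) = -155.068526.
In the p-coordinate, Gamma^(alpha) = Gamma^(0) - (alpha/2)*T with Gamma^(0) = (1/2)*g'(p) = -T/2,
so Gamma^(alpha) = -((1+alpha)/2)*T.
alpha = 0, -(1+alpha)/2 = -0.5.
Gamma = -0.5 * -155.068526 = 77.5343

77.5343


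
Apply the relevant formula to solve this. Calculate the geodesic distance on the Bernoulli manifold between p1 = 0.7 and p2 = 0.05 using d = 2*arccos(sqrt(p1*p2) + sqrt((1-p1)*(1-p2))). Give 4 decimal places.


Geodesic distance on Bernoulli manifold:
d(p1,p2) = 2*arccos(sqrt(p1*p2) + sqrt((1-p1)*(1-p2))).
sqrt(p1*p2) = sqrt(0.7*0.05) = 0.187083.
sqrt((1-p1)*(1-p2)) = sqrt(0.3*0.95) = 0.533854.
arg = 0.187083 + 0.533854 = 0.720937.
d = 2*arccos(0.720937) = 1.5313

1.5313


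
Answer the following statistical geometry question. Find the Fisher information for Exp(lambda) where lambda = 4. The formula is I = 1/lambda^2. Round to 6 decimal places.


Fisher information for exponential: I(lambda) = 1/lambda^2.
lambda = 4, lambda^2 = 16.
I = 1/16 = 0.062500

0.062500


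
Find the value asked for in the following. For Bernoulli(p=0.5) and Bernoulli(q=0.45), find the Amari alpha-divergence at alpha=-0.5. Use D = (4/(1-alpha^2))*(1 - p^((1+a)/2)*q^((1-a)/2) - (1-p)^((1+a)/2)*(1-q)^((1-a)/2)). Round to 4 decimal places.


Amari alpha-divergence:
D = (4/(1-alpha^2))*(1 - p^((1+a)/2)*q^((1-a)/2) - (1-p)^((1+a)/2)*(1-q)^((1-a)/2)).
alpha = -0.5, p = 0.5, q = 0.45.
e1 = (1+alpha)/2 = 0.25, e2 = (1-alpha)/2 = 0.75.
t1 = p^e1 * q^e2 = 0.5^0.25 * 0.45^0.75 = 0.462011.
t2 = (1-p)^e1 * (1-q)^e2 = 0.5^0.25 * 0.55^0.75 = 0.53705.
4/(1-alpha^2) = 5.333333.
D = 5.333333*(1 - 0.462011 - 0.53705) = 0.0050

0.0050


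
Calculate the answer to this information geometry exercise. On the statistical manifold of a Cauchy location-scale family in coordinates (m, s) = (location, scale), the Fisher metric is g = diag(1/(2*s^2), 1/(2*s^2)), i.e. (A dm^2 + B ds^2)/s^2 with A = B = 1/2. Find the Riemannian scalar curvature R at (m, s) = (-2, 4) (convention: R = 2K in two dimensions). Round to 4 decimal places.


The metric has the form g = (A dm^2 + B ds^2)/s^2 with A = 1/2, B = 1/2.
Substitute u = sqrt(A/B)*m: g = B*(du^2 + ds^2)/s^2, i.e. B times the
Poincare upper half-plane metric, which has constant Gaussian curvature -1.
Scaling a 2D metric by a constant c divides the Gaussian curvature by c,
so K = -1/B = -1/(1/2) = -2.0000 everywhere (the point (m, s) = (-2, 4) is irrelevant:
the curvature is constant).
Scalar curvature in dimension 2: R = 2K = -2/(1/2) = -4.0000.

-4.0000


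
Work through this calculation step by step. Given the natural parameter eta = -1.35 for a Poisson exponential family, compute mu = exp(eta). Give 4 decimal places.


Expectation parameter for Poisson exponential family:
mu = exp(eta).
eta = -1.35.
mu = exp(-1.35) = 0.2592

0.2592


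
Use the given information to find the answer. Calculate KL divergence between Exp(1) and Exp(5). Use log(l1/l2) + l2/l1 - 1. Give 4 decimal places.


KL divergence for exponential family:
KL = log(l1/l2) + l2/l1 - 1.
log(1/5) = -1.609438.
5/1 = 5.0.
KL = -1.609438 + 5.0 - 1 = 2.3906

2.3906


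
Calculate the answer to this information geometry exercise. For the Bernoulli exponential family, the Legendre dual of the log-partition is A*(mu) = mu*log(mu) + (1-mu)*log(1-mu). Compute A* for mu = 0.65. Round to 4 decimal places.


Legendre transform for Bernoulli:
A*(mu) = mu*log(mu) + (1-mu)*log(1-mu).
mu = 0.65, 1-mu = 0.35.
mu*log(mu) = 0.65*log(0.65) = -0.280009.
(1-mu)*log(1-mu) = 0.35*log(0.35) = -0.367438.
A* = -0.280009 + -0.367438 = -0.6474

-0.6474


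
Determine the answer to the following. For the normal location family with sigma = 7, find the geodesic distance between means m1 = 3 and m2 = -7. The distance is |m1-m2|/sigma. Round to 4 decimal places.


On the fixed-variance normal subfamily, geodesic distance = |m1-m2|/sigma.
|3 - -7| = 10.
sigma = 7.
d = 10/7 = 1.4286

1.4286


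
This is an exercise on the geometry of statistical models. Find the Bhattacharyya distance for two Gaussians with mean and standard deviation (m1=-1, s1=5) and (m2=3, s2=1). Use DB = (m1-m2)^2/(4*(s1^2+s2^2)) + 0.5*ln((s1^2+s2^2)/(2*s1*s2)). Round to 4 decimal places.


Bhattacharyya distance between two Gaussians:
DB = (m1-m2)^2/(4*(s1^2+s2^2)) + (1/2)*ln((s1^2+s2^2)/(2*s1*s2)).
(m1-m2)^2 = (-4)^2 = 16.
s1^2+s2^2 = 25 + 1 = 26.
term1 = 16/104 = 0.153846.
term2 = 0.5*ln(26/10.0) = 0.477756.
DB = 0.153846 + 0.477756 = 0.6316

0.6316


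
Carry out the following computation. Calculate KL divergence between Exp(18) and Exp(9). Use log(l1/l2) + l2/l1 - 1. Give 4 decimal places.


KL divergence for exponential family:
KL = log(l1/l2) + l2/l1 - 1.
log(18/9) = 0.693147.
9/18 = 0.5.
KL = 0.693147 + 0.5 - 1 = 0.1931

0.1931


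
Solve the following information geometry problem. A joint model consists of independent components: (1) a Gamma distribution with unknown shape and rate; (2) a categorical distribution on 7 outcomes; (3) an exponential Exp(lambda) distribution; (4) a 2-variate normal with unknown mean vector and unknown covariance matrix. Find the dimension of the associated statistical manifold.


The dimension of a statistical manifold equals the number of free
(independent) real parameters of the model. For a product of independent
blocks the parameter counts add.
- Gamma (shape, rate): 2.
- categorical on 7 outcomes (probabilities sum to 1): 7-1 = 6.
- exponential (lambda): 1.
- 2-variate normal: 2 (mean) + 2*3/2 = 3 (symmetric covariance) = 5.
Total = 2 + 6 + 1 + 5 = 14.
Dimension = 14

14


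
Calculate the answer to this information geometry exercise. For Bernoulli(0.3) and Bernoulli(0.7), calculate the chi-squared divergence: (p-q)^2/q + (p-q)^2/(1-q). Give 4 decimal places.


Chi-squared divergence between Bernoulli distributions:
chi^2 = (p-q)^2/q + (p-q)^2/(1-q).
p = 0.3, q = 0.7, p-q = -0.4.
(p-q)^2 = 0.16.
term1 = 0.16/0.7 = 0.228571.
term2 = 0.16/0.3 = 0.533333.
chi^2 = 0.228571 + 0.533333 = 0.7619

0.7619


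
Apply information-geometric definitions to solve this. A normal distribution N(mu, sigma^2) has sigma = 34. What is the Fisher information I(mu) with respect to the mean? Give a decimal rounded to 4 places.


The Fisher information for the mean of a normal distribution is I(mu) = 1/sigma^2.
sigma = 34, so sigma^2 = 1156.
I(mu) = 1/1156 = 0.0009

0.0009


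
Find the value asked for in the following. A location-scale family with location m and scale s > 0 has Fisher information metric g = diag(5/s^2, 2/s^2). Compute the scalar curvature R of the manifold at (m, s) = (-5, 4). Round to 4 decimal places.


The metric has the form g = (A dm^2 + B ds^2)/s^2 with A = 5, B = 2.
Substitute u = sqrt(A/B)*m: g = B*(du^2 + ds^2)/s^2, i.e. B times the
Poincare upper half-plane metric, which has constant Gaussian curvature -1.
Scaling a 2D metric by a constant c divides the Gaussian curvature by c,
so K = -1/B = -1/(2) = -0.5000 everywhere (the point (m, s) = (-5, 4) is irrelevant:
the curvature is constant).
Scalar curvature in dimension 2: R = 2K = -2/(2) = -1.0000.

-1.0000


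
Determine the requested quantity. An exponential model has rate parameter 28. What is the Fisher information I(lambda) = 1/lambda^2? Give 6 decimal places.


Fisher information for exponential: I(lambda) = 1/lambda^2.
lambda = 28, lambda^2 = 784.
I = 1/784 = 0.001276

0.001276


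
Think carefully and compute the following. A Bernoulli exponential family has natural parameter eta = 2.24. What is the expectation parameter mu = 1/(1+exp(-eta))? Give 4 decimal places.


Dual coordinate (expectation parameter) for Bernoulli:
mu = 1/(1+exp(-eta)).
eta = 2.24.
exp(-eta) = exp(-2.24) = 0.106459.
mu = 1/(1+0.106459) = 0.9038

0.9038


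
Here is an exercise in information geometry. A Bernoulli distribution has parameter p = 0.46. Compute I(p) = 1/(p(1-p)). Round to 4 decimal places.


For Bernoulli(p), Fisher information is I(p) = 1/(p*(1-p)).
p = 0.46, 1-p = 0.54.
p*(1-p) = 0.2484.
I(p) = 1/0.2484 = 4.0258

4.0258


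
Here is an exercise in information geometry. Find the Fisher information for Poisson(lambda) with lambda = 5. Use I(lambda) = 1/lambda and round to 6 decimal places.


Fisher information for Poisson: I(lambda) = 1/lambda.
lambda = 5.
I(lambda) = 1/5 = 0.200000

0.200000


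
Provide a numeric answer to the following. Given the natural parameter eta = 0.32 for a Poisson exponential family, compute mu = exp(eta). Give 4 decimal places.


Expectation parameter for Poisson exponential family:
mu = exp(eta).
eta = 0.32.
mu = exp(0.32) = 1.3771

1.3771


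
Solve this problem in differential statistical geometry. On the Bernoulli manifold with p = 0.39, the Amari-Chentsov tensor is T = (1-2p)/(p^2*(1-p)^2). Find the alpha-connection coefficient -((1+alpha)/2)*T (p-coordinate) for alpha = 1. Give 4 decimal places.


Skewness (Amari-Chentsov) tensor: T = (1-2p)/(p^2*(1-p)^2).
p = 0.39, 1-2p = 0.22, p^2 = 0.1521, (1-p)^2 = 0.3721.
T = 0.22/(0.1521 * 0.3721) = 3.887172.
In the p-coordinate, Gamma^(alpha) = Gamma^(0) - (alpha/2)*T with Gamma^(0) = (1/2)*g'(p) = -T/2,
so Gamma^(alpha) = -((1+alpha)/2)*T.
alpha = 1, -(1+alpha)/2 = -1.0.
Gamma = -1.0 * 3.887172 = -3.8872

-3.8872


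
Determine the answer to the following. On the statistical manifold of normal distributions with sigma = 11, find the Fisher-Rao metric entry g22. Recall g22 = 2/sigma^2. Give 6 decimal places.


For the 2-parameter normal family, the Fisher metric has:
  g11 = 1/sigma^2, g22 = 2/sigma^2.
sigma = 11, sigma^2 = 121.
g22 = 0.016529

0.016529


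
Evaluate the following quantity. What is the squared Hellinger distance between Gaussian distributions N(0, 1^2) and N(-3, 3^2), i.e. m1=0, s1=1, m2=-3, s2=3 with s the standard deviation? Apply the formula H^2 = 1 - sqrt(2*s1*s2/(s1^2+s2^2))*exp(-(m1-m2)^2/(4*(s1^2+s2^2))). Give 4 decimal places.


Squared Hellinger distance for Gaussians:
H^2 = 1 - sqrt(2*s1*s2/(s1^2+s2^2)) * exp(-(m1-m2)^2/(4*(s1^2+s2^2))).
s1^2 = 1, s2^2 = 9, s1^2+s2^2 = 10.
sqrt(2*1*3/(10)) = 0.774597.
(m1-m2)^2 = (3)^2 = 9.
exp(-9/(4*10)) = exp(-0.225) = 0.798516.
H^2 = 1 - 0.774597*0.798516 = 0.3815

0.3815


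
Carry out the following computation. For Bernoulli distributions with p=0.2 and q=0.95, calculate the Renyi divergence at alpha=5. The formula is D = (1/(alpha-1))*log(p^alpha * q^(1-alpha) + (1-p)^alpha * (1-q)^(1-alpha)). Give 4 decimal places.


Renyi divergence of order alpha between Bernoulli distributions:
D = (1/(alpha-1))*log(p^alpha * q^(1-alpha) + (1-p)^alpha * (1-q)^(1-alpha)).
alpha = 5, p = 0.2, q = 0.95.
p^alpha * q^(1-alpha) = 0.2^5 * 0.95^-4 = 0.000393.
(1-p)^alpha * (1-q)^(1-alpha) = 0.8^5 * 0.05^-4 = 52428.8.
sum = 0.000393 + 52428.8 = 52428.800393.
D = (1/4)*log(52428.800393) = 2.7168

2.7168


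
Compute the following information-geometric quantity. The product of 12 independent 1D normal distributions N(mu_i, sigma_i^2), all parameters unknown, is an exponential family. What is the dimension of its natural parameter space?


Exponential family dimension calculation:
Each univariate normal has two natural parameters (mu/sigma^2 and -1/(2 sigma^2)).
With 12 independent components, dim = 2 * 12 = 24.

24


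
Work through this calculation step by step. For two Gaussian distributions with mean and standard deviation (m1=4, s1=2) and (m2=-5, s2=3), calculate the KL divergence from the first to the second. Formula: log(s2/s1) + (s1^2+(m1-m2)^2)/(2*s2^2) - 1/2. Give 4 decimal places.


KL divergence between normal distributions:
KL = log(s2/s1) + (s1^2 + (m1-m2)^2)/(2*s2^2) - 1/2.
log(3/2) = 0.405465.
(2^2 + (4--5)^2)/(2*3^2) = (4 + 81)/18 = 4.722222.
KL = 0.405465 + 4.722222 - 0.5 = 4.6277

4.6277


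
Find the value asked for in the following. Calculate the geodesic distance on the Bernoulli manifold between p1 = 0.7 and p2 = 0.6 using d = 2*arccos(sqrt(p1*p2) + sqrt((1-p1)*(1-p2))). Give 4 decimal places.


Geodesic distance on Bernoulli manifold:
d(p1,p2) = 2*arccos(sqrt(p1*p2) + sqrt((1-p1)*(1-p2))).
sqrt(p1*p2) = sqrt(0.7*0.6) = 0.648074.
sqrt((1-p1)*(1-p2)) = sqrt(0.3*0.4) = 0.34641.
arg = 0.648074 + 0.34641 = 0.994484.
d = 2*arccos(0.994484) = 0.2102

0.2102


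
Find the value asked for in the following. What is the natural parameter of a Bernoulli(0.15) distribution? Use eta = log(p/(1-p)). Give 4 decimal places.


Natural parameter for Bernoulli: eta = log(p/(1-p)).
p = 0.15, 1-p = 0.85.
p/(1-p) = 0.176471.
eta = log(0.176471) = -1.7346

-1.7346


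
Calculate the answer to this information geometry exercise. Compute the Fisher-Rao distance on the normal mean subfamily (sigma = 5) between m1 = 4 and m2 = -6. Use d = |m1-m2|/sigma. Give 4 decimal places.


On the fixed-variance normal subfamily, geodesic distance = |m1-m2|/sigma.
|4 - -6| = 10.
sigma = 5.
d = 10/5 = 2.0000

2.0000


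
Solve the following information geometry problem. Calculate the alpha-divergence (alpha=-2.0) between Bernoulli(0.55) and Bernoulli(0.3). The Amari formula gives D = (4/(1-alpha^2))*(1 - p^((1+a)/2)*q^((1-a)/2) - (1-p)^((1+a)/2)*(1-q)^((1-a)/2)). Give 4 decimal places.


Amari alpha-divergence:
D = (4/(1-alpha^2))*(1 - p^((1+a)/2)*q^((1-a)/2) - (1-p)^((1+a)/2)*(1-q)^((1-a)/2)).
alpha = -2.0, p = 0.55, q = 0.3.
e1 = (1+alpha)/2 = -0.5, e2 = (1-alpha)/2 = 1.5.
t1 = p^e1 * q^e2 = 0.55^-0.5 * 0.3^1.5 = 0.221565.
t2 = (1-p)^e1 * (1-q)^e2 = 0.45^-0.5 * 0.7^1.5 = 0.873053.
4/(1-alpha^2) = -1.333333.
D = -1.333333*(1 - 0.221565 - 0.873053) = 0.1262

0.1262


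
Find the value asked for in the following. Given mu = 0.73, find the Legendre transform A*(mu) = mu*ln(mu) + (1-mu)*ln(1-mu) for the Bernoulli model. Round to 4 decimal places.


Legendre transform for Bernoulli:
A*(mu) = mu*log(mu) + (1-mu)*log(1-mu).
mu = 0.73, 1-mu = 0.27.
mu*log(mu) = 0.73*log(0.73) = -0.229739.
(1-mu)*log(1-mu) = 0.27*log(0.27) = -0.35352.
A* = -0.229739 + -0.35352 = -0.5833

-0.5833


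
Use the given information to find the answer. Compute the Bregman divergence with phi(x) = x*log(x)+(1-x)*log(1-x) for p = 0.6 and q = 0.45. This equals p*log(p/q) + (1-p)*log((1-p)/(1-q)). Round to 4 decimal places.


Bregman divergence with negative entropy generator:
D = p*log(p/q) + (1-p)*log((1-p)/(1-q)).
p = 0.6, q = 0.45.
p*log(p/q) = 0.6*log(0.6/0.45) = 0.172609.
(1-p)*log((1-p)/(1-q)) = 0.4*log(0.4/0.55) = -0.127381.
D = 0.172609 + -0.127381 = 0.0452

0.0452


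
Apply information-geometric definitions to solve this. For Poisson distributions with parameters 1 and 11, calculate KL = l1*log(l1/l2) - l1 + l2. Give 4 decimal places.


KL divergence for Poisson:
KL = l1*log(l1/l2) - l1 + l2.
l1 = 1, l2 = 11.
log(1/11) = -2.397895.
l1*log(l1/l2) = 1 * -2.397895 = -2.397895.
KL = -2.397895 - 1 + 11 = 7.6021

7.6021


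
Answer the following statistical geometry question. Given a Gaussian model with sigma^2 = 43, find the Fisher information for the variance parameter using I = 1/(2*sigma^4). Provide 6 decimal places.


Fisher information for variance: I(sigma^2) = 1/(2*sigma^4).
sigma^2 = 43, so sigma^4 = 1849.
I = 1/(2*1849) = 1/3698 = 0.000270

0.000270


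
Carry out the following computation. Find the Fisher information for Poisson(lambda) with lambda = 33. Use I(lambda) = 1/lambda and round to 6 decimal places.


Fisher information for Poisson: I(lambda) = 1/lambda.
lambda = 33.
I(lambda) = 1/33 = 0.030303

0.030303


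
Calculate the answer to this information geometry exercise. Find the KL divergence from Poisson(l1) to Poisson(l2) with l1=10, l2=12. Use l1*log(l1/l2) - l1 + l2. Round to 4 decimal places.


KL divergence for Poisson:
KL = l1*log(l1/l2) - l1 + l2.
l1 = 10, l2 = 12.
log(10/12) = -0.182322.
l1*log(l1/l2) = 10 * -0.182322 = -1.823216.
KL = -1.823216 - 10 + 12 = 0.1768

0.1768


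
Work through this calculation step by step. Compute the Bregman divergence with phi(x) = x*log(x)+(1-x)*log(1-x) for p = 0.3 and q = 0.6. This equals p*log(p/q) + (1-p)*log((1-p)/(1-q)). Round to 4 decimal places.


Bregman divergence with negative entropy generator:
D = p*log(p/q) + (1-p)*log((1-p)/(1-q)).
p = 0.3, q = 0.6.
p*log(p/q) = 0.3*log(0.3/0.6) = -0.207944.
(1-p)*log((1-p)/(1-q)) = 0.7*log(0.7/0.4) = 0.391731.
D = -0.207944 + 0.391731 = 0.1838

0.1838


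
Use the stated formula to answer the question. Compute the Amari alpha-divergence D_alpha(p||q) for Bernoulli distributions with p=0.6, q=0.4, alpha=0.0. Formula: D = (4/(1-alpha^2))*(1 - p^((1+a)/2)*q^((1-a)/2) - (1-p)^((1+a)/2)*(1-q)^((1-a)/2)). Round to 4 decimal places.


Amari alpha-divergence:
D = (4/(1-alpha^2))*(1 - p^((1+a)/2)*q^((1-a)/2) - (1-p)^((1+a)/2)*(1-q)^((1-a)/2)).
alpha = 0.0, p = 0.6, q = 0.4.
e1 = (1+alpha)/2 = 0.5, e2 = (1-alpha)/2 = 0.5.
t1 = p^e1 * q^e2 = 0.6^0.5 * 0.4^0.5 = 0.489898.
t2 = (1-p)^e1 * (1-q)^e2 = 0.4^0.5 * 0.6^0.5 = 0.489898.
4/(1-alpha^2) = 4.0.
D = 4.0*(1 - 0.489898 - 0.489898) = 0.0808

0.0808


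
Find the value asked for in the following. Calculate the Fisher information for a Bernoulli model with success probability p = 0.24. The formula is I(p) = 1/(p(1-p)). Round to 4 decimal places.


For Bernoulli(p), Fisher information is I(p) = 1/(p*(1-p)).
p = 0.24, 1-p = 0.76.
p*(1-p) = 0.1824.
I(p) = 1/0.1824 = 5.4825

5.4825


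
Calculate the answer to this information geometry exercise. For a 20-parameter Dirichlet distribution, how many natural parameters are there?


Exponential family dimension calculation:
Dirichlet with 20 components has 20 natural parameters.

20


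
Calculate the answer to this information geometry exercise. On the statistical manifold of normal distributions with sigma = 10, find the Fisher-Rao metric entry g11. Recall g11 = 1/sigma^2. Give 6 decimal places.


For the 2-parameter normal family, the Fisher metric has:
  g11 = 1/sigma^2, g22 = 2/sigma^2.
sigma = 10, sigma^2 = 100.
g11 = 0.010000

0.010000


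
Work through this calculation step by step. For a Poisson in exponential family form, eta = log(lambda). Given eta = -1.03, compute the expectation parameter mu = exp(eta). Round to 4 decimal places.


Expectation parameter for Poisson exponential family:
mu = exp(eta).
eta = -1.03.
mu = exp(-1.03) = 0.3570

0.3570


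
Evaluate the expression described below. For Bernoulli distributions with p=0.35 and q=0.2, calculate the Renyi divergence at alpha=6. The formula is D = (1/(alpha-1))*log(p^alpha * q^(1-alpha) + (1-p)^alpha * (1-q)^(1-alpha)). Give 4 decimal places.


Renyi divergence of order alpha between Bernoulli distributions:
D = (1/(alpha-1))*log(p^alpha * q^(1-alpha) + (1-p)^alpha * (1-q)^(1-alpha)).
alpha = 6, p = 0.35, q = 0.2.
p^alpha * q^(1-alpha) = 0.35^6 * 0.2^-5 = 5.74458.
(1-p)^alpha * (1-q)^(1-alpha) = 0.65^6 * 0.8^-5 = 0.23016.
sum = 5.74458 + 0.23016 = 5.97474.
D = (1/5)*log(5.97474) = 0.3575

0.3575


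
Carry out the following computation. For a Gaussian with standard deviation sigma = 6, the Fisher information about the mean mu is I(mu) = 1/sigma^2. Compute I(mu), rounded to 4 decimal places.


The Fisher information for the mean of a normal distribution is I(mu) = 1/sigma^2.
sigma = 6, so sigma^2 = 36.
I(mu) = 1/36 = 0.0278

0.0278


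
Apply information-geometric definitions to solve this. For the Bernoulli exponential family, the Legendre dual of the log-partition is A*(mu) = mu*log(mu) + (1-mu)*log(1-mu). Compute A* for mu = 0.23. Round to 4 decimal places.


Legendre transform for Bernoulli:
A*(mu) = mu*log(mu) + (1-mu)*log(1-mu).
mu = 0.23, 1-mu = 0.77.
mu*log(mu) = 0.23*log(0.23) = -0.338025.
(1-mu)*log(1-mu) = 0.77*log(0.77) = -0.201251.
A* = -0.338025 + -0.201251 = -0.5393

-0.5393


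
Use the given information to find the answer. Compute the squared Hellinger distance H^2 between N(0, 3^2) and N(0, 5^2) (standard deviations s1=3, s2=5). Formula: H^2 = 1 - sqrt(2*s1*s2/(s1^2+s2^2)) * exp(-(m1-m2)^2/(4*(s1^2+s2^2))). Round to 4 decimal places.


Squared Hellinger distance for Gaussians:
H^2 = 1 - sqrt(2*s1*s2/(s1^2+s2^2)) * exp(-(m1-m2)^2/(4*(s1^2+s2^2))).
s1^2 = 9, s2^2 = 25, s1^2+s2^2 = 34.
sqrt(2*3*5/(34)) = 0.939336.
(m1-m2)^2 = (0)^2 = 0.
exp(-0/(4*34)) = exp(0.0) = 1.0.
H^2 = 1 - 0.939336*1.0 = 0.0607

0.0607


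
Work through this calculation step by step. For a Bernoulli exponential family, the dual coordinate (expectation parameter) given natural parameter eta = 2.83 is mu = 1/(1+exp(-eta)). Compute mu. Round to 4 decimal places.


Dual coordinate (expectation parameter) for Bernoulli:
mu = 1/(1+exp(-eta)).
eta = 2.83.
exp(-eta) = exp(-2.83) = 0.059013.
mu = 1/(1+0.059013) = 0.9443

0.9443


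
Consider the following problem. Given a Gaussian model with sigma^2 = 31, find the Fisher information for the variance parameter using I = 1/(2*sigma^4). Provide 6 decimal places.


Fisher information for variance: I(sigma^2) = 1/(2*sigma^4).
sigma^2 = 31, so sigma^4 = 961.
I = 1/(2*961) = 1/1922 = 0.000520

0.000520


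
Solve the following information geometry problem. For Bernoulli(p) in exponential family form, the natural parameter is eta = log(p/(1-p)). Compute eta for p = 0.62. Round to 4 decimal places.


Natural parameter for Bernoulli: eta = log(p/(1-p)).
p = 0.62, 1-p = 0.38.
p/(1-p) = 1.631579.
eta = log(1.631579) = 0.4895

0.4895


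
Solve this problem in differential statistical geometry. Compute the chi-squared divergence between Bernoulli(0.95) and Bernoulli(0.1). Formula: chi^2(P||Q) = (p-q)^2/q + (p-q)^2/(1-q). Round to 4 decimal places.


Chi-squared divergence between Bernoulli distributions:
chi^2 = (p-q)^2/q + (p-q)^2/(1-q).
p = 0.95, q = 0.1, p-q = 0.85.
(p-q)^2 = 0.7225.
term1 = 0.7225/0.1 = 7.225.
term2 = 0.7225/0.9 = 0.802778.
chi^2 = 7.225 + 0.802778 = 8.0278

8.0278


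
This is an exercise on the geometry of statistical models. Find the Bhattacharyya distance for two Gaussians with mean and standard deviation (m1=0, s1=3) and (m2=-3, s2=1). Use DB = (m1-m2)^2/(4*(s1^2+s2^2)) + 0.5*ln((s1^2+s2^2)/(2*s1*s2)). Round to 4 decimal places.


Bhattacharyya distance between two Gaussians:
DB = (m1-m2)^2/(4*(s1^2+s2^2)) + (1/2)*ln((s1^2+s2^2)/(2*s1*s2)).
(m1-m2)^2 = (3)^2 = 9.
s1^2+s2^2 = 9 + 1 = 10.
term1 = 9/40 = 0.225.
term2 = 0.5*ln(10/6.0) = 0.255413.
DB = 0.225 + 0.255413 = 0.4804

0.4804


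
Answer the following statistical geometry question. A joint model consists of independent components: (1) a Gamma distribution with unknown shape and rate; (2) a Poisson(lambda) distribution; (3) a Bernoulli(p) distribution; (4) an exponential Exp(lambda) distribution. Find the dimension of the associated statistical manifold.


The dimension of a statistical manifold equals the number of free
(independent) real parameters of the model. For a product of independent
blocks the parameter counts add.
- Gamma (shape, rate): 2.
- Poisson (lambda): 1.
- Bernoulli (p): 1.
- exponential (lambda): 1.
Total = 2 + 1 + 1 + 1 = 5.
Dimension = 5

5


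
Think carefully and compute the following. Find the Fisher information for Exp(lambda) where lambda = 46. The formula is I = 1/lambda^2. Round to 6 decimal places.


Fisher information for exponential: I(lambda) = 1/lambda^2.
lambda = 46, lambda^2 = 2116.
I = 1/2116 = 0.000473

0.000473
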